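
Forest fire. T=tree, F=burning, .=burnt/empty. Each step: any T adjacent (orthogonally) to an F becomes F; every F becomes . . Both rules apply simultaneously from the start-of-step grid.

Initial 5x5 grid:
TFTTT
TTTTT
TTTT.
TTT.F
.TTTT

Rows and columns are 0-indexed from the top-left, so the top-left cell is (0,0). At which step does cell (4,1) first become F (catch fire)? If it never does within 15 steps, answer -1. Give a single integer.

Step 1: cell (4,1)='T' (+4 fires, +2 burnt)
Step 2: cell (4,1)='T' (+5 fires, +4 burnt)
Step 3: cell (4,1)='T' (+6 fires, +5 burnt)
Step 4: cell (4,1)='F' (+5 fires, +6 burnt)
  -> target ignites at step 4
Step 5: cell (4,1)='.' (+0 fires, +5 burnt)
  fire out at step 5

4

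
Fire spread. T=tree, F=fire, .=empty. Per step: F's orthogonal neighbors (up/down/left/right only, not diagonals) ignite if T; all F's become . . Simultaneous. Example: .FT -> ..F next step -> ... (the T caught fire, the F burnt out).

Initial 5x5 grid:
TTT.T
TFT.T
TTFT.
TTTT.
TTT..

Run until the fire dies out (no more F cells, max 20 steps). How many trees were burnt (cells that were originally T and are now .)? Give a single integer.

Step 1: +6 fires, +2 burnt (F count now 6)
Step 2: +6 fires, +6 burnt (F count now 6)
Step 3: +2 fires, +6 burnt (F count now 2)
Step 4: +1 fires, +2 burnt (F count now 1)
Step 5: +0 fires, +1 burnt (F count now 0)
Fire out after step 5
Initially T: 17, now '.': 23
Total burnt (originally-T cells now '.'): 15

Answer: 15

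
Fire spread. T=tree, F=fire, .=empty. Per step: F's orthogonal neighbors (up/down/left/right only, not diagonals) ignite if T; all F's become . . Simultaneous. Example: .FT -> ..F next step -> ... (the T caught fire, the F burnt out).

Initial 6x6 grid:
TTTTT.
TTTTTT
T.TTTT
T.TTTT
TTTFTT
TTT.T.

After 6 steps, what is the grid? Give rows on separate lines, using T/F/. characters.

Step 1: 3 trees catch fire, 1 burn out
  TTTTT.
  TTTTTT
  T.TTTT
  T.TFTT
  TTF.FT
  TTT.T.
Step 2: 7 trees catch fire, 3 burn out
  TTTTT.
  TTTTTT
  T.TFTT
  T.F.FT
  TF...F
  TTF.F.
Step 3: 6 trees catch fire, 7 burn out
  TTTTT.
  TTTFTT
  T.F.FT
  T....F
  F.....
  TF....
Step 4: 6 trees catch fire, 6 burn out
  TTTFT.
  TTF.FT
  T....F
  F.....
  ......
  F.....
Step 5: 5 trees catch fire, 6 burn out
  TTF.F.
  TF...F
  F.....
  ......
  ......
  ......
Step 6: 2 trees catch fire, 5 burn out
  TF....
  F.....
  ......
  ......
  ......
  ......

TF....
F.....
......
......
......
......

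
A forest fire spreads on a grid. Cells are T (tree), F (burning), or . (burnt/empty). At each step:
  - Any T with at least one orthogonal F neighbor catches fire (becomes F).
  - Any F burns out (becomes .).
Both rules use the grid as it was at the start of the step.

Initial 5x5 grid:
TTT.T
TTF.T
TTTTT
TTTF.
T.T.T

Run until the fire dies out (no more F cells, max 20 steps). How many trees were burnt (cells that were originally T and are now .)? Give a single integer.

Answer: 17

Derivation:
Step 1: +5 fires, +2 burnt (F count now 5)
Step 2: +6 fires, +5 burnt (F count now 6)
Step 3: +4 fires, +6 burnt (F count now 4)
Step 4: +2 fires, +4 burnt (F count now 2)
Step 5: +0 fires, +2 burnt (F count now 0)
Fire out after step 5
Initially T: 18, now '.': 24
Total burnt (originally-T cells now '.'): 17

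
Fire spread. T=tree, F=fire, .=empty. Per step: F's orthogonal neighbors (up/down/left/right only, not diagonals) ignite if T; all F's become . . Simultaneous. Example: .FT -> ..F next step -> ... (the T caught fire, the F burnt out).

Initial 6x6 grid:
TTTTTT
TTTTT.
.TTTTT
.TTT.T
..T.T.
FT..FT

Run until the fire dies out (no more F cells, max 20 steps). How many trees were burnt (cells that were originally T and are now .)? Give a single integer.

Step 1: +3 fires, +2 burnt (F count now 3)
Step 2: +0 fires, +3 burnt (F count now 0)
Fire out after step 2
Initially T: 24, now '.': 15
Total burnt (originally-T cells now '.'): 3

Answer: 3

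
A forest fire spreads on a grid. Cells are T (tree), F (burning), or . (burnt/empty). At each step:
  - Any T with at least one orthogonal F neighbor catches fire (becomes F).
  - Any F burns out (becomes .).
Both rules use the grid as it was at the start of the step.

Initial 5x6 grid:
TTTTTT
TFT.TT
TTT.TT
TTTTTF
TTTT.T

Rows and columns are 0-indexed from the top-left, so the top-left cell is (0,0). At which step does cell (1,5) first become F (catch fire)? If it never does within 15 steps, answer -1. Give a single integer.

Step 1: cell (1,5)='T' (+7 fires, +2 burnt)
Step 2: cell (1,5)='F' (+8 fires, +7 burnt)
  -> target ignites at step 2
Step 3: cell (1,5)='.' (+7 fires, +8 burnt)
Step 4: cell (1,5)='.' (+3 fires, +7 burnt)
Step 5: cell (1,5)='.' (+0 fires, +3 burnt)
  fire out at step 5

2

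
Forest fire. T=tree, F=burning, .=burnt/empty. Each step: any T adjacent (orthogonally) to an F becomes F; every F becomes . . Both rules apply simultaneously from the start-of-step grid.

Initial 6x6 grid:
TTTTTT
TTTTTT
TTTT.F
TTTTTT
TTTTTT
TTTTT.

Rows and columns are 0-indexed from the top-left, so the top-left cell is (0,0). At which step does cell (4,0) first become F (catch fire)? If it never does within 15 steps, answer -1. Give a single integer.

Step 1: cell (4,0)='T' (+2 fires, +1 burnt)
Step 2: cell (4,0)='T' (+4 fires, +2 burnt)
Step 3: cell (4,0)='T' (+4 fires, +4 burnt)
Step 4: cell (4,0)='T' (+6 fires, +4 burnt)
Step 5: cell (4,0)='T' (+6 fires, +6 burnt)
Step 6: cell (4,0)='T' (+6 fires, +6 burnt)
Step 7: cell (4,0)='F' (+4 fires, +6 burnt)
  -> target ignites at step 7
Step 8: cell (4,0)='.' (+1 fires, +4 burnt)
Step 9: cell (4,0)='.' (+0 fires, +1 burnt)
  fire out at step 9

7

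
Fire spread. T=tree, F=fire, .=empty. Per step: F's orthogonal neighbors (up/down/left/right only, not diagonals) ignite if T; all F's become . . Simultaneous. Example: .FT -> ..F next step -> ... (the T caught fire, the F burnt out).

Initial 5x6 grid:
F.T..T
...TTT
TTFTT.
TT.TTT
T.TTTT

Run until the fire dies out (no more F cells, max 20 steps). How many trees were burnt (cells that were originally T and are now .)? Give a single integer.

Answer: 18

Derivation:
Step 1: +2 fires, +2 burnt (F count now 2)
Step 2: +5 fires, +2 burnt (F count now 5)
Step 3: +4 fires, +5 burnt (F count now 4)
Step 4: +5 fires, +4 burnt (F count now 5)
Step 5: +2 fires, +5 burnt (F count now 2)
Step 6: +0 fires, +2 burnt (F count now 0)
Fire out after step 6
Initially T: 19, now '.': 29
Total burnt (originally-T cells now '.'): 18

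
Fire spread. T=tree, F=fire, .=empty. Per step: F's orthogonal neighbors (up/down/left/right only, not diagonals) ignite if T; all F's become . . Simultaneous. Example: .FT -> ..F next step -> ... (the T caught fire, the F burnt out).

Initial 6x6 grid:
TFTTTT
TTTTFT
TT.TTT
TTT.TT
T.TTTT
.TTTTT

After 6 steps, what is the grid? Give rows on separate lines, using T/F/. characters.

Step 1: 7 trees catch fire, 2 burn out
  F.FTFT
  TFTF.F
  TT.TFT
  TTT.TT
  T.TTTT
  .TTTTT
Step 2: 8 trees catch fire, 7 burn out
  ...F.F
  F.F...
  TF.F.F
  TTT.FT
  T.TTTT
  .TTTTT
Step 3: 4 trees catch fire, 8 burn out
  ......
  ......
  F.....
  TFT..F
  T.TTFT
  .TTTTT
Step 4: 5 trees catch fire, 4 burn out
  ......
  ......
  ......
  F.F...
  T.TF.F
  .TTTFT
Step 5: 4 trees catch fire, 5 burn out
  ......
  ......
  ......
  ......
  F.F...
  .TTF.F
Step 6: 1 trees catch fire, 4 burn out
  ......
  ......
  ......
  ......
  ......
  .TF...

......
......
......
......
......
.TF...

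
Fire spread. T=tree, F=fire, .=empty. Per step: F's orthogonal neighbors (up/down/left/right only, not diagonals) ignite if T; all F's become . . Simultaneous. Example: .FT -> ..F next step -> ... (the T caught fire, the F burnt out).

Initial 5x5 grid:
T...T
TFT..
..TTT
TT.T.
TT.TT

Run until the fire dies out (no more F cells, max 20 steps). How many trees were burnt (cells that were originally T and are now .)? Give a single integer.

Answer: 9

Derivation:
Step 1: +2 fires, +1 burnt (F count now 2)
Step 2: +2 fires, +2 burnt (F count now 2)
Step 3: +1 fires, +2 burnt (F count now 1)
Step 4: +2 fires, +1 burnt (F count now 2)
Step 5: +1 fires, +2 burnt (F count now 1)
Step 6: +1 fires, +1 burnt (F count now 1)
Step 7: +0 fires, +1 burnt (F count now 0)
Fire out after step 7
Initially T: 14, now '.': 20
Total burnt (originally-T cells now '.'): 9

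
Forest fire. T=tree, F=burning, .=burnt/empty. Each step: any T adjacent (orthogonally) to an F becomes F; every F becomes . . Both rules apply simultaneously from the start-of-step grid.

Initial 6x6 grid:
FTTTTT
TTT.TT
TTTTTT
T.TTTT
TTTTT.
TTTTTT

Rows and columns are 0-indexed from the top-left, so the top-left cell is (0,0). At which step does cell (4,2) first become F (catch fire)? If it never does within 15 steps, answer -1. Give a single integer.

Step 1: cell (4,2)='T' (+2 fires, +1 burnt)
Step 2: cell (4,2)='T' (+3 fires, +2 burnt)
Step 3: cell (4,2)='T' (+4 fires, +3 burnt)
Step 4: cell (4,2)='T' (+3 fires, +4 burnt)
Step 5: cell (4,2)='T' (+6 fires, +3 burnt)
Step 6: cell (4,2)='F' (+5 fires, +6 burnt)
  -> target ignites at step 6
Step 7: cell (4,2)='.' (+4 fires, +5 burnt)
Step 8: cell (4,2)='.' (+3 fires, +4 burnt)
Step 9: cell (4,2)='.' (+1 fires, +3 burnt)
Step 10: cell (4,2)='.' (+1 fires, +1 burnt)
Step 11: cell (4,2)='.' (+0 fires, +1 burnt)
  fire out at step 11

6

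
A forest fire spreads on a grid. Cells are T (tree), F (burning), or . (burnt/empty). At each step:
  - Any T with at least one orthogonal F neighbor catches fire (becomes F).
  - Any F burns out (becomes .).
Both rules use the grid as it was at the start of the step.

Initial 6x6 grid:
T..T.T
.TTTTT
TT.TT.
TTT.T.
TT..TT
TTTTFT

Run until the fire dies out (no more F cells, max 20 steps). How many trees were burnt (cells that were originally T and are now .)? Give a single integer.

Answer: 24

Derivation:
Step 1: +3 fires, +1 burnt (F count now 3)
Step 2: +3 fires, +3 burnt (F count now 3)
Step 3: +2 fires, +3 burnt (F count now 2)
Step 4: +4 fires, +2 burnt (F count now 4)
Step 5: +4 fires, +4 burnt (F count now 4)
Step 6: +6 fires, +4 burnt (F count now 6)
Step 7: +2 fires, +6 burnt (F count now 2)
Step 8: +0 fires, +2 burnt (F count now 0)
Fire out after step 8
Initially T: 25, now '.': 35
Total burnt (originally-T cells now '.'): 24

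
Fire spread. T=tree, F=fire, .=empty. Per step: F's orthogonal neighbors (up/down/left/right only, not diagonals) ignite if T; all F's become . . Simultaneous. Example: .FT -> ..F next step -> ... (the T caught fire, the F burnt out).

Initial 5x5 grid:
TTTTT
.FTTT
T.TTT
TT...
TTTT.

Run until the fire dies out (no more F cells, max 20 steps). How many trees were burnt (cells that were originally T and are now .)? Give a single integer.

Answer: 11

Derivation:
Step 1: +2 fires, +1 burnt (F count now 2)
Step 2: +4 fires, +2 burnt (F count now 4)
Step 3: +3 fires, +4 burnt (F count now 3)
Step 4: +2 fires, +3 burnt (F count now 2)
Step 5: +0 fires, +2 burnt (F count now 0)
Fire out after step 5
Initially T: 18, now '.': 18
Total burnt (originally-T cells now '.'): 11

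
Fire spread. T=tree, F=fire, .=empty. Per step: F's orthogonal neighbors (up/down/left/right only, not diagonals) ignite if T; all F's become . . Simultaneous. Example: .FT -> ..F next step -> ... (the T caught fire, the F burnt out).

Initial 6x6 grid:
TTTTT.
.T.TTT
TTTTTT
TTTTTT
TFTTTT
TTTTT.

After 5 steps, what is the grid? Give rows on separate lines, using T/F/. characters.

Step 1: 4 trees catch fire, 1 burn out
  TTTTT.
  .T.TTT
  TTTTTT
  TFTTTT
  F.FTTT
  TFTTT.
Step 2: 6 trees catch fire, 4 burn out
  TTTTT.
  .T.TTT
  TFTTTT
  F.FTTT
  ...FTT
  F.FTT.
Step 3: 6 trees catch fire, 6 burn out
  TTTTT.
  .F.TTT
  F.FTTT
  ...FTT
  ....FT
  ...FT.
Step 4: 5 trees catch fire, 6 burn out
  TFTTT.
  ...TTT
  ...FTT
  ....FT
  .....F
  ....F.
Step 5: 5 trees catch fire, 5 burn out
  F.FTT.
  ...FTT
  ....FT
  .....F
  ......
  ......

F.FTT.
...FTT
....FT
.....F
......
......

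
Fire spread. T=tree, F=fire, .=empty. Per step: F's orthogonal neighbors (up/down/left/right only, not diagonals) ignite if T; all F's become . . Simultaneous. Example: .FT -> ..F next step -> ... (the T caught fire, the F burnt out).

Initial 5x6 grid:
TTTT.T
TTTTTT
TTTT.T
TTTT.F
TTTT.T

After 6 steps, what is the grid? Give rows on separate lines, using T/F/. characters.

Step 1: 2 trees catch fire, 1 burn out
  TTTT.T
  TTTTTT
  TTTT.F
  TTTT..
  TTTT.F
Step 2: 1 trees catch fire, 2 burn out
  TTTT.T
  TTTTTF
  TTTT..
  TTTT..
  TTTT..
Step 3: 2 trees catch fire, 1 burn out
  TTTT.F
  TTTTF.
  TTTT..
  TTTT..
  TTTT..
Step 4: 1 trees catch fire, 2 burn out
  TTTT..
  TTTF..
  TTTT..
  TTTT..
  TTTT..
Step 5: 3 trees catch fire, 1 burn out
  TTTF..
  TTF...
  TTTF..
  TTTT..
  TTTT..
Step 6: 4 trees catch fire, 3 burn out
  TTF...
  TF....
  TTF...
  TTTF..
  TTTT..

TTF...
TF....
TTF...
TTTF..
TTTT..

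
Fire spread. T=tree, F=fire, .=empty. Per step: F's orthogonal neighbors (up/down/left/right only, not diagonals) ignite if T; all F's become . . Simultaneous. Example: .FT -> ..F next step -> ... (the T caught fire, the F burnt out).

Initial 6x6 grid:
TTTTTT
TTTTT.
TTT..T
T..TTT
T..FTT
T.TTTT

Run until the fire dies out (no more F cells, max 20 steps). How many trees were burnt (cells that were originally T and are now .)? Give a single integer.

Step 1: +3 fires, +1 burnt (F count now 3)
Step 2: +4 fires, +3 burnt (F count now 4)
Step 3: +2 fires, +4 burnt (F count now 2)
Step 4: +1 fires, +2 burnt (F count now 1)
Step 5: +0 fires, +1 burnt (F count now 0)
Fire out after step 5
Initially T: 27, now '.': 19
Total burnt (originally-T cells now '.'): 10

Answer: 10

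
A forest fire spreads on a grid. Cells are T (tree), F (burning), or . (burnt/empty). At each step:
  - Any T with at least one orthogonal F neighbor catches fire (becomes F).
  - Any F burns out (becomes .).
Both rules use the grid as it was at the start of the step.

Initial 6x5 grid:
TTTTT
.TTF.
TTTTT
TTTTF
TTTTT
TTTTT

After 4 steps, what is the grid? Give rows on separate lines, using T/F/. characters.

Step 1: 6 trees catch fire, 2 burn out
  TTTFT
  .TF..
  TTTFF
  TTTF.
  TTTTF
  TTTTT
Step 2: 7 trees catch fire, 6 burn out
  TTF.F
  .F...
  TTF..
  TTF..
  TTTF.
  TTTTF
Step 3: 5 trees catch fire, 7 burn out
  TF...
  .....
  TF...
  TF...
  TTF..
  TTTF.
Step 4: 5 trees catch fire, 5 burn out
  F....
  .....
  F....
  F....
  TF...
  TTF..

F....
.....
F....
F....
TF...
TTF..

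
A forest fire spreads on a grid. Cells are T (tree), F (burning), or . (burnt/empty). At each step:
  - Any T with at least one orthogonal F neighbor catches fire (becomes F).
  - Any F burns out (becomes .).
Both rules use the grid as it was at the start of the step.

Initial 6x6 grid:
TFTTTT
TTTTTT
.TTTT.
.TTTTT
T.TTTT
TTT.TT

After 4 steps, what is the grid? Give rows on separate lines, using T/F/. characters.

Step 1: 3 trees catch fire, 1 burn out
  F.FTTT
  TFTTTT
  .TTTT.
  .TTTTT
  T.TTTT
  TTT.TT
Step 2: 4 trees catch fire, 3 burn out
  ...FTT
  F.FTTT
  .FTTT.
  .TTTTT
  T.TTTT
  TTT.TT
Step 3: 4 trees catch fire, 4 burn out
  ....FT
  ...FTT
  ..FTT.
  .FTTTT
  T.TTTT
  TTT.TT
Step 4: 4 trees catch fire, 4 burn out
  .....F
  ....FT
  ...FT.
  ..FTTT
  T.TTTT
  TTT.TT

.....F
....FT
...FT.
..FTTT
T.TTTT
TTT.TT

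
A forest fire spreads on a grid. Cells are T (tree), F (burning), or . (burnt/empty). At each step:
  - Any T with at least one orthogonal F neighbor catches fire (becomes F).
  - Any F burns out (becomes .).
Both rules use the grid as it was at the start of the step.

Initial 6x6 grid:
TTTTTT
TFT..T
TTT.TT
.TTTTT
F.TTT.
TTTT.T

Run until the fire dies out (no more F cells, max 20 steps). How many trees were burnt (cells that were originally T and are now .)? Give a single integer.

Answer: 26

Derivation:
Step 1: +5 fires, +2 burnt (F count now 5)
Step 2: +6 fires, +5 burnt (F count now 6)
Step 3: +3 fires, +6 burnt (F count now 3)
Step 4: +4 fires, +3 burnt (F count now 4)
Step 5: +3 fires, +4 burnt (F count now 3)
Step 6: +4 fires, +3 burnt (F count now 4)
Step 7: +1 fires, +4 burnt (F count now 1)
Step 8: +0 fires, +1 burnt (F count now 0)
Fire out after step 8
Initially T: 27, now '.': 35
Total burnt (originally-T cells now '.'): 26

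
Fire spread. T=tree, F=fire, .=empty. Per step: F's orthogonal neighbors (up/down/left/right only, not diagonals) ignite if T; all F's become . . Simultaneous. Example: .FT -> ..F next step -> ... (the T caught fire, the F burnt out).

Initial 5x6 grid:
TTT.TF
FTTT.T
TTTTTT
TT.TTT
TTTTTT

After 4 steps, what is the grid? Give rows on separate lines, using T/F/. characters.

Step 1: 5 trees catch fire, 2 burn out
  FTT.F.
  .FTT.F
  FTTTTT
  TT.TTT
  TTTTTT
Step 2: 5 trees catch fire, 5 burn out
  .FT...
  ..FT..
  .FTTTF
  FT.TTT
  TTTTTT
Step 3: 7 trees catch fire, 5 burn out
  ..F...
  ...F..
  ..FTF.
  .F.TTF
  FTTTTT
Step 4: 4 trees catch fire, 7 burn out
  ......
  ......
  ...F..
  ...TF.
  .FTTTF

......
......
...F..
...TF.
.FTTTF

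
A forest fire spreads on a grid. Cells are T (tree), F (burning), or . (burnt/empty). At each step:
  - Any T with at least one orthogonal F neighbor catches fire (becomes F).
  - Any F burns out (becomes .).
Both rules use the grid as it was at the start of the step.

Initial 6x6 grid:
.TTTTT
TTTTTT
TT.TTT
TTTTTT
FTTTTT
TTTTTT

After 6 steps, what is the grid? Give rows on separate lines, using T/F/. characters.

Step 1: 3 trees catch fire, 1 burn out
  .TTTTT
  TTTTTT
  TT.TTT
  FTTTTT
  .FTTTT
  FTTTTT
Step 2: 4 trees catch fire, 3 burn out
  .TTTTT
  TTTTTT
  FT.TTT
  .FTTTT
  ..FTTT
  .FTTTT
Step 3: 5 trees catch fire, 4 burn out
  .TTTTT
  FTTTTT
  .F.TTT
  ..FTTT
  ...FTT
  ..FTTT
Step 4: 4 trees catch fire, 5 burn out
  .TTTTT
  .FTTTT
  ...TTT
  ...FTT
  ....FT
  ...FTT
Step 5: 6 trees catch fire, 4 burn out
  .FTTTT
  ..FTTT
  ...FTT
  ....FT
  .....F
  ....FT
Step 6: 5 trees catch fire, 6 burn out
  ..FTTT
  ...FTT
  ....FT
  .....F
  ......
  .....F

..FTTT
...FTT
....FT
.....F
......
.....F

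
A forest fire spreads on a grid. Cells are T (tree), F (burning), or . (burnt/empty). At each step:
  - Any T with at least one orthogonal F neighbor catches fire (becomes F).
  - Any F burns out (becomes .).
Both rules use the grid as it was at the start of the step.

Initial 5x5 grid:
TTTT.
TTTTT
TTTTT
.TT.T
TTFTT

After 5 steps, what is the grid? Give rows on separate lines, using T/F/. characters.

Step 1: 3 trees catch fire, 1 burn out
  TTTT.
  TTTTT
  TTTTT
  .TF.T
  TF.FT
Step 2: 4 trees catch fire, 3 burn out
  TTTT.
  TTTTT
  TTFTT
  .F..T
  F...F
Step 3: 4 trees catch fire, 4 burn out
  TTTT.
  TTFTT
  TF.FT
  ....F
  .....
Step 4: 5 trees catch fire, 4 burn out
  TTFT.
  TF.FT
  F...F
  .....
  .....
Step 5: 4 trees catch fire, 5 burn out
  TF.F.
  F...F
  .....
  .....
  .....

TF.F.
F...F
.....
.....
.....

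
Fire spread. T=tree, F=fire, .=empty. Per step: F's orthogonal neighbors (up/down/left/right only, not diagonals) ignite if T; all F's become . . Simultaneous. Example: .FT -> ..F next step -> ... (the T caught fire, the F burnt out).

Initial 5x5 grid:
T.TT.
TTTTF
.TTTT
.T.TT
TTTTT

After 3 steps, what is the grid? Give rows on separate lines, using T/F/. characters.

Step 1: 2 trees catch fire, 1 burn out
  T.TT.
  TTTF.
  .TTTF
  .T.TT
  TTTTT
Step 2: 4 trees catch fire, 2 burn out
  T.TF.
  TTF..
  .TTF.
  .T.TF
  TTTTT
Step 3: 5 trees catch fire, 4 burn out
  T.F..
  TF...
  .TF..
  .T.F.
  TTTTF

T.F..
TF...
.TF..
.T.F.
TTTTF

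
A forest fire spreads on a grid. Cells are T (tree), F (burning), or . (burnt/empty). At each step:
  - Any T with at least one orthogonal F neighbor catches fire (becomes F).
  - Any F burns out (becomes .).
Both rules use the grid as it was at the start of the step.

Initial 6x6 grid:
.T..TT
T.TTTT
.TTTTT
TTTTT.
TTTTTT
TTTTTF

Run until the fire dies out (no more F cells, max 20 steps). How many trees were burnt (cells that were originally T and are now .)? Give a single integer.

Answer: 27

Derivation:
Step 1: +2 fires, +1 burnt (F count now 2)
Step 2: +2 fires, +2 burnt (F count now 2)
Step 3: +3 fires, +2 burnt (F count now 3)
Step 4: +4 fires, +3 burnt (F count now 4)
Step 5: +6 fires, +4 burnt (F count now 6)
Step 6: +6 fires, +6 burnt (F count now 6)
Step 7: +4 fires, +6 burnt (F count now 4)
Step 8: +0 fires, +4 burnt (F count now 0)
Fire out after step 8
Initially T: 29, now '.': 34
Total burnt (originally-T cells now '.'): 27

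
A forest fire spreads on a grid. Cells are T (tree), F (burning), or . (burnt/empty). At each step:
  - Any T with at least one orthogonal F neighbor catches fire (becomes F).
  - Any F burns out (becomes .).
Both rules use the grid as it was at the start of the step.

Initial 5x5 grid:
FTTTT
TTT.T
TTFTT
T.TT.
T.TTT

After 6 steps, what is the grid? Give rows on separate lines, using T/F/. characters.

Step 1: 6 trees catch fire, 2 burn out
  .FTTT
  FTF.T
  TF.FT
  T.FT.
  T.TTT
Step 2: 6 trees catch fire, 6 burn out
  ..FTT
  .F..T
  F...F
  T..F.
  T.FTT
Step 3: 4 trees catch fire, 6 burn out
  ...FT
  ....F
  .....
  F....
  T..FT
Step 4: 3 trees catch fire, 4 burn out
  ....F
  .....
  .....
  .....
  F...F
Step 5: 0 trees catch fire, 3 burn out
  .....
  .....
  .....
  .....
  .....
Step 6: 0 trees catch fire, 0 burn out
  .....
  .....
  .....
  .....
  .....

.....
.....
.....
.....
.....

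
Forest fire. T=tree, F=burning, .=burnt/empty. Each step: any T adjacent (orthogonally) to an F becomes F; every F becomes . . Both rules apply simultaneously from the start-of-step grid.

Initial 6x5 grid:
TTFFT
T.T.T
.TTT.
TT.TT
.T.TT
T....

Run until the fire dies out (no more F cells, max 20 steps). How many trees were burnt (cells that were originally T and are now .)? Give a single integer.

Answer: 16

Derivation:
Step 1: +3 fires, +2 burnt (F count now 3)
Step 2: +3 fires, +3 burnt (F count now 3)
Step 3: +3 fires, +3 burnt (F count now 3)
Step 4: +2 fires, +3 burnt (F count now 2)
Step 5: +4 fires, +2 burnt (F count now 4)
Step 6: +1 fires, +4 burnt (F count now 1)
Step 7: +0 fires, +1 burnt (F count now 0)
Fire out after step 7
Initially T: 17, now '.': 29
Total burnt (originally-T cells now '.'): 16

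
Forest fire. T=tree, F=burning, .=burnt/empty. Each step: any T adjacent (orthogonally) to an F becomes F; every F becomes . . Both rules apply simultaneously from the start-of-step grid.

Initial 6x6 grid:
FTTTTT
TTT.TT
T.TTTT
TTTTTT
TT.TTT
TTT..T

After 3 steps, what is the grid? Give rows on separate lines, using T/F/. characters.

Step 1: 2 trees catch fire, 1 burn out
  .FTTTT
  FTT.TT
  T.TTTT
  TTTTTT
  TT.TTT
  TTT..T
Step 2: 3 trees catch fire, 2 burn out
  ..FTTT
  .FT.TT
  F.TTTT
  TTTTTT
  TT.TTT
  TTT..T
Step 3: 3 trees catch fire, 3 burn out
  ...FTT
  ..F.TT
  ..TTTT
  FTTTTT
  TT.TTT
  TTT..T

...FTT
..F.TT
..TTTT
FTTTTT
TT.TTT
TTT..T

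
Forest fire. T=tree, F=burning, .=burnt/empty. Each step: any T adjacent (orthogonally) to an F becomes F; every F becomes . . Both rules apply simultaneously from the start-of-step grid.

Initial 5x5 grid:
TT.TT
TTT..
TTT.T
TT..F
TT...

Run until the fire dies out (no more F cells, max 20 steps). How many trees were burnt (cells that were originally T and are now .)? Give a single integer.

Answer: 1

Derivation:
Step 1: +1 fires, +1 burnt (F count now 1)
Step 2: +0 fires, +1 burnt (F count now 0)
Fire out after step 2
Initially T: 15, now '.': 11
Total burnt (originally-T cells now '.'): 1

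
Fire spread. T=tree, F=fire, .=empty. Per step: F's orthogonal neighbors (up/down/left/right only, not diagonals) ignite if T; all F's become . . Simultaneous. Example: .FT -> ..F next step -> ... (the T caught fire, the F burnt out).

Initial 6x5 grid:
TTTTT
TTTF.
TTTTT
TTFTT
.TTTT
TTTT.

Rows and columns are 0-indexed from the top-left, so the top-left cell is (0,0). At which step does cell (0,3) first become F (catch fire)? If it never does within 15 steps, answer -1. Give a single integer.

Step 1: cell (0,3)='F' (+7 fires, +2 burnt)
  -> target ignites at step 1
Step 2: cell (0,3)='.' (+10 fires, +7 burnt)
Step 3: cell (0,3)='.' (+6 fires, +10 burnt)
Step 4: cell (0,3)='.' (+2 fires, +6 burnt)
Step 5: cell (0,3)='.' (+0 fires, +2 burnt)
  fire out at step 5

1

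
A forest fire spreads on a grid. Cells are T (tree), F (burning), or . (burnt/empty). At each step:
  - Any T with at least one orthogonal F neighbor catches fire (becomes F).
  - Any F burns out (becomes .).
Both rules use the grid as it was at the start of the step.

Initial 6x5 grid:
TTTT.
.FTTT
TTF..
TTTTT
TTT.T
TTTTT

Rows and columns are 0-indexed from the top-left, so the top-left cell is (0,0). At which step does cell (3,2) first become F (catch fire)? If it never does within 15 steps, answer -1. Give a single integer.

Step 1: cell (3,2)='F' (+4 fires, +2 burnt)
  -> target ignites at step 1
Step 2: cell (3,2)='.' (+7 fires, +4 burnt)
Step 3: cell (3,2)='.' (+6 fires, +7 burnt)
Step 4: cell (3,2)='.' (+4 fires, +6 burnt)
Step 5: cell (3,2)='.' (+2 fires, +4 burnt)
Step 6: cell (3,2)='.' (+0 fires, +2 burnt)
  fire out at step 6

1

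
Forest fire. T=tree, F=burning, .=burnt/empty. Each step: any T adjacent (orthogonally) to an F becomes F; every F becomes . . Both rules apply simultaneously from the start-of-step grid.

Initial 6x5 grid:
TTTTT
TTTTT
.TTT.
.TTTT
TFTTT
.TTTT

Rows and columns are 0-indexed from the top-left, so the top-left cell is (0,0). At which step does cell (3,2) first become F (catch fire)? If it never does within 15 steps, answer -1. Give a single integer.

Step 1: cell (3,2)='T' (+4 fires, +1 burnt)
Step 2: cell (3,2)='F' (+4 fires, +4 burnt)
  -> target ignites at step 2
Step 3: cell (3,2)='.' (+5 fires, +4 burnt)
Step 4: cell (3,2)='.' (+6 fires, +5 burnt)
Step 5: cell (3,2)='.' (+3 fires, +6 burnt)
Step 6: cell (3,2)='.' (+2 fires, +3 burnt)
Step 7: cell (3,2)='.' (+1 fires, +2 burnt)
Step 8: cell (3,2)='.' (+0 fires, +1 burnt)
  fire out at step 8

2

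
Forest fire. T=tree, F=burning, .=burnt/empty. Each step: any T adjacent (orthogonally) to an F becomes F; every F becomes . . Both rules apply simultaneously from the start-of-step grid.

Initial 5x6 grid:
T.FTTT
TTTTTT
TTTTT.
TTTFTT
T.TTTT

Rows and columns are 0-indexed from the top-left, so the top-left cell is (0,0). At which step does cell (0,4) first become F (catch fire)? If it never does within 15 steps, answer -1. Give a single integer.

Step 1: cell (0,4)='T' (+6 fires, +2 burnt)
Step 2: cell (0,4)='F' (+9 fires, +6 burnt)
  -> target ignites at step 2
Step 3: cell (0,4)='.' (+6 fires, +9 burnt)
Step 4: cell (0,4)='.' (+4 fires, +6 burnt)
Step 5: cell (0,4)='.' (+0 fires, +4 burnt)
  fire out at step 5

2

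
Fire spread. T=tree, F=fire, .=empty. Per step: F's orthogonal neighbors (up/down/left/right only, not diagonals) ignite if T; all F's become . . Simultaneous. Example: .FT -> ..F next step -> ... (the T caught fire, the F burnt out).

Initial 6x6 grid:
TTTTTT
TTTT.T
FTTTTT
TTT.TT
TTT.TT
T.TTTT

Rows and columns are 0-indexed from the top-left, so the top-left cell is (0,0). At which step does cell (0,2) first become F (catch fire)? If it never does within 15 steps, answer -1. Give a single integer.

Step 1: cell (0,2)='T' (+3 fires, +1 burnt)
Step 2: cell (0,2)='T' (+5 fires, +3 burnt)
Step 3: cell (0,2)='T' (+6 fires, +5 burnt)
Step 4: cell (0,2)='F' (+4 fires, +6 burnt)
  -> target ignites at step 4
Step 5: cell (0,2)='.' (+4 fires, +4 burnt)
Step 6: cell (0,2)='.' (+5 fires, +4 burnt)
Step 7: cell (0,2)='.' (+3 fires, +5 burnt)
Step 8: cell (0,2)='.' (+1 fires, +3 burnt)
Step 9: cell (0,2)='.' (+0 fires, +1 burnt)
  fire out at step 9

4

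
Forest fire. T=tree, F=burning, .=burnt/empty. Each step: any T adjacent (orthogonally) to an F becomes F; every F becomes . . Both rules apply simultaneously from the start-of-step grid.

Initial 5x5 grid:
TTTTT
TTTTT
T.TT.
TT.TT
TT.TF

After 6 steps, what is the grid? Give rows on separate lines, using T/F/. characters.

Step 1: 2 trees catch fire, 1 burn out
  TTTTT
  TTTTT
  T.TT.
  TT.TF
  TT.F.
Step 2: 1 trees catch fire, 2 burn out
  TTTTT
  TTTTT
  T.TT.
  TT.F.
  TT...
Step 3: 1 trees catch fire, 1 burn out
  TTTTT
  TTTTT
  T.TF.
  TT...
  TT...
Step 4: 2 trees catch fire, 1 burn out
  TTTTT
  TTTFT
  T.F..
  TT...
  TT...
Step 5: 3 trees catch fire, 2 burn out
  TTTFT
  TTF.F
  T....
  TT...
  TT...
Step 6: 3 trees catch fire, 3 burn out
  TTF.F
  TF...
  T....
  TT...
  TT...

TTF.F
TF...
T....
TT...
TT...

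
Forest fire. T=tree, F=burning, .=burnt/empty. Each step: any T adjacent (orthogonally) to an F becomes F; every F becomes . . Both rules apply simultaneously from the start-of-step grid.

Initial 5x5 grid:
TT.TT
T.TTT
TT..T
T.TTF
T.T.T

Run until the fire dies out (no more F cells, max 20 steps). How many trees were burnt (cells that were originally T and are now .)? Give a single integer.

Step 1: +3 fires, +1 burnt (F count now 3)
Step 2: +2 fires, +3 burnt (F count now 2)
Step 3: +3 fires, +2 burnt (F count now 3)
Step 4: +2 fires, +3 burnt (F count now 2)
Step 5: +0 fires, +2 burnt (F count now 0)
Fire out after step 5
Initially T: 17, now '.': 18
Total burnt (originally-T cells now '.'): 10

Answer: 10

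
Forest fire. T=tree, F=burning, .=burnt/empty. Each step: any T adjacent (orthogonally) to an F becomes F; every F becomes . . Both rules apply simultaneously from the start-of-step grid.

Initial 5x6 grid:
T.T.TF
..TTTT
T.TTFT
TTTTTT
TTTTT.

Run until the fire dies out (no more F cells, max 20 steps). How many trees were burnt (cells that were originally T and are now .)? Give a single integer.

Step 1: +6 fires, +2 burnt (F count now 6)
Step 2: +5 fires, +6 burnt (F count now 5)
Step 3: +3 fires, +5 burnt (F count now 3)
Step 4: +3 fires, +3 burnt (F count now 3)
Step 5: +2 fires, +3 burnt (F count now 2)
Step 6: +2 fires, +2 burnt (F count now 2)
Step 7: +0 fires, +2 burnt (F count now 0)
Fire out after step 7
Initially T: 22, now '.': 29
Total burnt (originally-T cells now '.'): 21

Answer: 21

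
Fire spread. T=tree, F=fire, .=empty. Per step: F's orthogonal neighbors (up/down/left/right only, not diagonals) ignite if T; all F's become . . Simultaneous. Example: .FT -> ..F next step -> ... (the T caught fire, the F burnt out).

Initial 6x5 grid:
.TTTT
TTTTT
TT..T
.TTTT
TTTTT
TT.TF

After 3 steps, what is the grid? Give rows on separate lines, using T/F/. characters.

Step 1: 2 trees catch fire, 1 burn out
  .TTTT
  TTTTT
  TT..T
  .TTTT
  TTTTF
  TT.F.
Step 2: 2 trees catch fire, 2 burn out
  .TTTT
  TTTTT
  TT..T
  .TTTF
  TTTF.
  TT...
Step 3: 3 trees catch fire, 2 burn out
  .TTTT
  TTTTT
  TT..F
  .TTF.
  TTF..
  TT...

.TTTT
TTTTT
TT..F
.TTF.
TTF..
TT...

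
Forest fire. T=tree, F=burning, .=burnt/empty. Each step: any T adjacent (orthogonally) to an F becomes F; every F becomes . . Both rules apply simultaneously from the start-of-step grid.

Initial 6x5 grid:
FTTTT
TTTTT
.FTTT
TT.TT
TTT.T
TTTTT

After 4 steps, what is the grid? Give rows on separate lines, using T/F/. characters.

Step 1: 5 trees catch fire, 2 burn out
  .FTTT
  FFTTT
  ..FTT
  TF.TT
  TTT.T
  TTTTT
Step 2: 5 trees catch fire, 5 burn out
  ..FTT
  ..FTT
  ...FT
  F..TT
  TFT.T
  TTTTT
Step 3: 7 trees catch fire, 5 burn out
  ...FT
  ...FT
  ....F
  ...FT
  F.F.T
  TFTTT
Step 4: 5 trees catch fire, 7 burn out
  ....F
  ....F
  .....
  ....F
  ....T
  F.FTT

....F
....F
.....
....F
....T
F.FTT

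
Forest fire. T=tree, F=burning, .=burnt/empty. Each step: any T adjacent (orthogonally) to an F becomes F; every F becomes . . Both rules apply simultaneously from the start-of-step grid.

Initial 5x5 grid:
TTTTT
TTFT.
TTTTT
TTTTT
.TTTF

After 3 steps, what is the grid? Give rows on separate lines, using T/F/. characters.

Step 1: 6 trees catch fire, 2 burn out
  TTFTT
  TF.F.
  TTFTT
  TTTTF
  .TTF.
Step 2: 9 trees catch fire, 6 burn out
  TF.FT
  F....
  TF.FF
  TTFF.
  .TF..
Step 3: 5 trees catch fire, 9 burn out
  F...F
  .....
  F....
  TF...
  .F...

F...F
.....
F....
TF...
.F...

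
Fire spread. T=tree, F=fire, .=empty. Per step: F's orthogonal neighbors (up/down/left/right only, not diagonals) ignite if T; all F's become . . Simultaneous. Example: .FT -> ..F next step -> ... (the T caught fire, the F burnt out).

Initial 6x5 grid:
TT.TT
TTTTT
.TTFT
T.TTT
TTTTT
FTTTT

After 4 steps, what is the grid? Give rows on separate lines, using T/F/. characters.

Step 1: 6 trees catch fire, 2 burn out
  TT.TT
  TTTFT
  .TF.F
  T.TFT
  FTTTT
  .FTTT
Step 2: 10 trees catch fire, 6 burn out
  TT.FT
  TTF.F
  .F...
  F.F.F
  .FTFT
  ..FTT
Step 3: 5 trees catch fire, 10 burn out
  TT..F
  TF...
  .....
  .....
  ..F.F
  ...FT
Step 4: 3 trees catch fire, 5 burn out
  TF...
  F....
  .....
  .....
  .....
  ....F

TF...
F....
.....
.....
.....
....F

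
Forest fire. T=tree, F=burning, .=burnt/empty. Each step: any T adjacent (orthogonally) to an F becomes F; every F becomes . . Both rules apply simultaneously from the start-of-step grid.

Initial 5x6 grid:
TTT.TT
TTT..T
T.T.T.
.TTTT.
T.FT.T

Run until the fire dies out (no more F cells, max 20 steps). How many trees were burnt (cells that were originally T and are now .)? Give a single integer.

Answer: 14

Derivation:
Step 1: +2 fires, +1 burnt (F count now 2)
Step 2: +3 fires, +2 burnt (F count now 3)
Step 3: +2 fires, +3 burnt (F count now 2)
Step 4: +3 fires, +2 burnt (F count now 3)
Step 5: +2 fires, +3 burnt (F count now 2)
Step 6: +2 fires, +2 burnt (F count now 2)
Step 7: +0 fires, +2 burnt (F count now 0)
Fire out after step 7
Initially T: 19, now '.': 25
Total burnt (originally-T cells now '.'): 14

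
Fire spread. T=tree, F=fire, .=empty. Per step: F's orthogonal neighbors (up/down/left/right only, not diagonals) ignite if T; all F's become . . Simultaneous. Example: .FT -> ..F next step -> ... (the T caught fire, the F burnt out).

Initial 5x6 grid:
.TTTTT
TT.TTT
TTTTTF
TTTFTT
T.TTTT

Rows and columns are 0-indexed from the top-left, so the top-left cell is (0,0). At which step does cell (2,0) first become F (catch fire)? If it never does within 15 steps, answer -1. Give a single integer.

Step 1: cell (2,0)='T' (+7 fires, +2 burnt)
Step 2: cell (2,0)='T' (+8 fires, +7 burnt)
Step 3: cell (2,0)='T' (+4 fires, +8 burnt)
Step 4: cell (2,0)='F' (+4 fires, +4 burnt)
  -> target ignites at step 4
Step 5: cell (2,0)='.' (+2 fires, +4 burnt)
Step 6: cell (2,0)='.' (+0 fires, +2 burnt)
  fire out at step 6

4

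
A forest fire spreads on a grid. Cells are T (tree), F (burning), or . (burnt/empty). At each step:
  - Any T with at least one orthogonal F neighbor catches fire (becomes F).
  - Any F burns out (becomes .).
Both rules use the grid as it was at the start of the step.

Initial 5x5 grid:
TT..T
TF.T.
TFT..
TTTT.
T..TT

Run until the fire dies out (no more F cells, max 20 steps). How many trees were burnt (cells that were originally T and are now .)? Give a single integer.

Answer: 12

Derivation:
Step 1: +5 fires, +2 burnt (F count now 5)
Step 2: +3 fires, +5 burnt (F count now 3)
Step 3: +2 fires, +3 burnt (F count now 2)
Step 4: +1 fires, +2 burnt (F count now 1)
Step 5: +1 fires, +1 burnt (F count now 1)
Step 6: +0 fires, +1 burnt (F count now 0)
Fire out after step 6
Initially T: 14, now '.': 23
Total burnt (originally-T cells now '.'): 12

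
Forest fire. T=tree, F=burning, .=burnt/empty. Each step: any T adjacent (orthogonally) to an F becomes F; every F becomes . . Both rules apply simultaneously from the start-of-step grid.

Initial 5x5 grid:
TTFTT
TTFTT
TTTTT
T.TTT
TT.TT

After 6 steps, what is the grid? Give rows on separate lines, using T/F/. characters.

Step 1: 5 trees catch fire, 2 burn out
  TF.FT
  TF.FT
  TTFTT
  T.TTT
  TT.TT
Step 2: 7 trees catch fire, 5 burn out
  F...F
  F...F
  TF.FT
  T.FTT
  TT.TT
Step 3: 3 trees catch fire, 7 burn out
  .....
  .....
  F...F
  T..FT
  TT.TT
Step 4: 3 trees catch fire, 3 burn out
  .....
  .....
  .....
  F...F
  TT.FT
Step 5: 2 trees catch fire, 3 burn out
  .....
  .....
  .....
  .....
  FT..F
Step 6: 1 trees catch fire, 2 burn out
  .....
  .....
  .....
  .....
  .F...

.....
.....
.....
.....
.F...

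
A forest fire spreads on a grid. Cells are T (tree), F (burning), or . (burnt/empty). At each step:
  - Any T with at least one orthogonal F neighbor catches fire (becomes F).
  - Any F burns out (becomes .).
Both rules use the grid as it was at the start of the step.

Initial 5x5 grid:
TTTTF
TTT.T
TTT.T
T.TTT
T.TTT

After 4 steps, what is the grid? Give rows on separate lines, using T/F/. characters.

Step 1: 2 trees catch fire, 1 burn out
  TTTF.
  TTT.F
  TTT.T
  T.TTT
  T.TTT
Step 2: 2 trees catch fire, 2 burn out
  TTF..
  TTT..
  TTT.F
  T.TTT
  T.TTT
Step 3: 3 trees catch fire, 2 burn out
  TF...
  TTF..
  TTT..
  T.TTF
  T.TTT
Step 4: 5 trees catch fire, 3 burn out
  F....
  TF...
  TTF..
  T.TF.
  T.TTF

F....
TF...
TTF..
T.TF.
T.TTF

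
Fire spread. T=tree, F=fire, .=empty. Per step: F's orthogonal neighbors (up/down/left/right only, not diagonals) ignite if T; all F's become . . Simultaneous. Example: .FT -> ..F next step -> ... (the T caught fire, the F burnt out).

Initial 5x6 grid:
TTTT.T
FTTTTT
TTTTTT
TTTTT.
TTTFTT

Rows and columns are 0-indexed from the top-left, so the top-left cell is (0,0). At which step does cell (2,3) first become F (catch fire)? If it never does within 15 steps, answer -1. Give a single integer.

Step 1: cell (2,3)='T' (+6 fires, +2 burnt)
Step 2: cell (2,3)='F' (+9 fires, +6 burnt)
  -> target ignites at step 2
Step 3: cell (2,3)='.' (+6 fires, +9 burnt)
Step 4: cell (2,3)='.' (+3 fires, +6 burnt)
Step 5: cell (2,3)='.' (+1 fires, +3 burnt)
Step 6: cell (2,3)='.' (+1 fires, +1 burnt)
Step 7: cell (2,3)='.' (+0 fires, +1 burnt)
  fire out at step 7

2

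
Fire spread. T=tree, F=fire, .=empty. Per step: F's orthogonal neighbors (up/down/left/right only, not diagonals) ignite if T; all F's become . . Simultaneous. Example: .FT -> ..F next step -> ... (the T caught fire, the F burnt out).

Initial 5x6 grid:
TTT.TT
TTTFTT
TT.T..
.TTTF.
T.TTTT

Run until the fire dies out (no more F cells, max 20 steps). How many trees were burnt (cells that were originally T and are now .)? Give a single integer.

Answer: 20

Derivation:
Step 1: +5 fires, +2 burnt (F count now 5)
Step 2: +7 fires, +5 burnt (F count now 7)
Step 3: +6 fires, +7 burnt (F count now 6)
Step 4: +2 fires, +6 burnt (F count now 2)
Step 5: +0 fires, +2 burnt (F count now 0)
Fire out after step 5
Initially T: 21, now '.': 29
Total burnt (originally-T cells now '.'): 20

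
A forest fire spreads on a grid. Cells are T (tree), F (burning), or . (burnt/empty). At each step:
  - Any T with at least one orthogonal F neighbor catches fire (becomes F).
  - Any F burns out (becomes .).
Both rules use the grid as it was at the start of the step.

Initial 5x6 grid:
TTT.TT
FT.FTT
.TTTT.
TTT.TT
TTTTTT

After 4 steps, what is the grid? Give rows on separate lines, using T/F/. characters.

Step 1: 4 trees catch fire, 2 burn out
  FTT.TT
  .F..FT
  .TTFT.
  TTT.TT
  TTTTTT
Step 2: 6 trees catch fire, 4 burn out
  .FT.FT
  .....F
  .FF.F.
  TTT.TT
  TTTTTT
Step 3: 5 trees catch fire, 6 burn out
  ..F..F
  ......
  ......
  TFF.FT
  TTTTTT
Step 4: 5 trees catch fire, 5 burn out
  ......
  ......
  ......
  F....F
  TFFTFT

......
......
......
F....F
TFFTFT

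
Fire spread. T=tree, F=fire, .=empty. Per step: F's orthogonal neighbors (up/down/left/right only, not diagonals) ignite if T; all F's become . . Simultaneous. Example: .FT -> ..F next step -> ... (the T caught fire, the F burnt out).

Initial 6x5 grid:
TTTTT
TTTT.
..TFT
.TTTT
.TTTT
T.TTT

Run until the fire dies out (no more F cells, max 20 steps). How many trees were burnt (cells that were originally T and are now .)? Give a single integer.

Answer: 22

Derivation:
Step 1: +4 fires, +1 burnt (F count now 4)
Step 2: +5 fires, +4 burnt (F count now 5)
Step 3: +7 fires, +5 burnt (F count now 7)
Step 4: +5 fires, +7 burnt (F count now 5)
Step 5: +1 fires, +5 burnt (F count now 1)
Step 6: +0 fires, +1 burnt (F count now 0)
Fire out after step 6
Initially T: 23, now '.': 29
Total burnt (originally-T cells now '.'): 22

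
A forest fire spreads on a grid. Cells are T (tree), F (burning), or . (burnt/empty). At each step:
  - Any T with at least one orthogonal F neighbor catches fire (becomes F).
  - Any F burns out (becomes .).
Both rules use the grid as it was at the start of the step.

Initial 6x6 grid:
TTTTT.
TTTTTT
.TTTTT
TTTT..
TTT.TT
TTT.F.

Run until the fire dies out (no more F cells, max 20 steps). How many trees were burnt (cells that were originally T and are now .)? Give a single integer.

Step 1: +1 fires, +1 burnt (F count now 1)
Step 2: +1 fires, +1 burnt (F count now 1)
Step 3: +0 fires, +1 burnt (F count now 0)
Fire out after step 3
Initially T: 28, now '.': 10
Total burnt (originally-T cells now '.'): 2

Answer: 2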